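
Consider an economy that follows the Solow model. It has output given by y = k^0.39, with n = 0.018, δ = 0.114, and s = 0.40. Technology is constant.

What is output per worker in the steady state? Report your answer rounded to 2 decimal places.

Steady state requires s·f(k) = (n + δ)·k, i.e. s·k^α = (n + δ)·k.
Rearranging, k^(1−α) = s / (n + δ).
k^0.61 = 0.40 / (0.018 + 0.114) = 0.40 / 0.132 = 3.0303
k* = 3.0303^(1/0.61) ≈ 6.1563
y* = (k*)^α = 6.1563^0.39 ≈ 2.0316

y* ≈ 2.03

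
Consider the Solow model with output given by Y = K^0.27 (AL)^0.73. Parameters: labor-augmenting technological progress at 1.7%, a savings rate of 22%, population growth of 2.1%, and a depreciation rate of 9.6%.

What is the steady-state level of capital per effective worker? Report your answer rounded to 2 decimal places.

k* = 1.97

Steady state requires s·f(k) = (n + g + δ)·k, i.e. s·k^α = (n + g + δ)·k.
Rearranging, k^(1−α) = s / (n + g + δ).
k^0.73 = 0.22 / (0.021 + 0.017 + 0.096) = 0.22 / 0.134 = 1.6418
k* = 1.6418^(1/0.73) ≈ 1.9722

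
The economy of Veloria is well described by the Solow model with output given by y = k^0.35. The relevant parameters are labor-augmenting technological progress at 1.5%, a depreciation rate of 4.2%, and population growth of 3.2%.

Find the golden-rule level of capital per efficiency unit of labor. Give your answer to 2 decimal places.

k_gold ≈ 8.22

The golden rule sets f'(k) = n + g + δ, i.e. α·k^(α−1) = n + g + δ.
So k^(1−α) = α / (n + g + δ) = 0.35 / 0.089 = 3.9326.
k_gold = 3.9326^(1/0.65) ≈ 8.2204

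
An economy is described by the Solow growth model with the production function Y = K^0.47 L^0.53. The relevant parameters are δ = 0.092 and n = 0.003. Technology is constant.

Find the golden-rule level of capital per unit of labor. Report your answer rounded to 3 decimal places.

k_gold ≈ 20.424

The golden rule sets f'(k) = n + δ, i.e. α·k^(α−1) = n + δ.
So k^(1−α) = α / (n + δ) = 0.47 / 0.095 = 4.9474.
k_gold = 4.9474^(1/0.53) ≈ 20.4242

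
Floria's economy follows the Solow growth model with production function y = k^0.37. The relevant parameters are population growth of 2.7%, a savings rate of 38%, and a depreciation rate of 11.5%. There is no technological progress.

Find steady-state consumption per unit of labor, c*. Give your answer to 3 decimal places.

At the steady state, Δk = 0, so s·k^α = (n + δ)·k.
Rearranging, k^(1−α) = s / (n + δ).
k^0.63 = 0.38 / (0.027 + 0.115) = 0.38 / 0.142 = 2.6761
k* = 2.6761^(1/0.63) ≈ 4.7706
y* = (k*)^α = 4.7706^0.37 ≈ 1.7827
c* = (1 − s)·y* = (1 − 0.38) × 1.7827 ≈ 1.1053

c* ≈ 1.105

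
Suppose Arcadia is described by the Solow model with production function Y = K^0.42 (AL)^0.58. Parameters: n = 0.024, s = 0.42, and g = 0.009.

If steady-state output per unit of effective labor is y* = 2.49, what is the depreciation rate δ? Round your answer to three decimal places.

δ ≈ 0.086

Steady state requires s·f(k) = (n + g + δ)·k, i.e. s·k^α = (n + g + δ)·k.
Since y* = [s/(n + g + δ)]^(α/(1−α)), we have s/(n + g + δ) = (y*)^((1−α)/α) = 2.49^1.381 = 3.5249.
Therefore n + g + δ = s / 3.5249 = 0.42 / 3.5249 = 0.1192, so δ = 0.1192 − 0.033 = 0.0862.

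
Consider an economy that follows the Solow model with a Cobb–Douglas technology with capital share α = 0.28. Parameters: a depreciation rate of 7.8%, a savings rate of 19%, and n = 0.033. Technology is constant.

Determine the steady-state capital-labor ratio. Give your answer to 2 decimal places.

At the steady state, Δk = 0, so s·k^α = (n + δ)·k.
Rearranging, k^(1−α) = s / (n + δ).
k^0.72 = 0.19 / (0.033 + 0.078) = 0.19 / 0.111 = 1.7117
k* = 1.7117^(1/0.72) ≈ 2.1096

k* = 2.11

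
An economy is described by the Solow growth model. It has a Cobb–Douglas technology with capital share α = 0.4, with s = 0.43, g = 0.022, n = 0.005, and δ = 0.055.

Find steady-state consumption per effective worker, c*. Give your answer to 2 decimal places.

c* ≈ 1.72

In steady state, investment equals break-even investment: s·k^α = (n + g + δ)·k.
Dividing both sides by k: k^(1−α) = s / (n + g + δ).
k^0.6 = 0.43 / (0.005 + 0.022 + 0.055) = 0.43 / 0.082 = 5.2439
k* = 5.2439^(1/0.6) ≈ 15.8279
y* = (k*)^α = 15.8279^0.4 ≈ 3.0183
c* = (1 − s)·y* = (1 − 0.43) × 3.0183 ≈ 1.7204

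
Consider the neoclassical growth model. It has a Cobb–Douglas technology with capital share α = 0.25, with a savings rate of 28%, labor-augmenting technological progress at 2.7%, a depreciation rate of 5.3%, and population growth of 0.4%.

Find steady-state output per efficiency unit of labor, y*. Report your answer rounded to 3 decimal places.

Steady state requires s·f(k) = (n + g + δ)·k, i.e. s·k^α = (n + g + δ)·k.
Dividing both sides by k: k^(1−α) = s / (n + g + δ).
k^0.75 = 0.28 / (0.004 + 0.027 + 0.053) = 0.28 / 0.084 = 3.3333
k* = 3.3333^(1/0.75) ≈ 4.9793
y* = (k*)^α = 4.9793^0.25 ≈ 1.4938

y* = 1.494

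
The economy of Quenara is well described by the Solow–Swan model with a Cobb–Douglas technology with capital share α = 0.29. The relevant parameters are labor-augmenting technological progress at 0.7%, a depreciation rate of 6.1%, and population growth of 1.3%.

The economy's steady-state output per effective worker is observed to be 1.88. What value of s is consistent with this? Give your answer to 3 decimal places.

s ≈ 0.380

Steady state requires s·f(k) = (n + g + δ)·k, i.e. s·k^α = (n + g + δ)·k.
Since y* = [s/(n + g + δ)]^(α/(1−α)), we have s/(n + g + δ) = (y*)^((1−α)/α) = 1.88^2.4483 = 4.6905.
Therefore s = 4.6905 × (n + g + δ) = 4.6905 × 0.081 = 0.3799.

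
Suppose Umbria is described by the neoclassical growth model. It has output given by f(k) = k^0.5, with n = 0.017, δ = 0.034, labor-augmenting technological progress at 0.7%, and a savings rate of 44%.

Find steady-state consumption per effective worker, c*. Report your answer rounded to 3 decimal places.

c* = 4.248

In steady state, investment equals break-even investment: s·k^α = (n + g + δ)·k.
Rearranging, k^(1−α) = s / (n + g + δ).
k^0.5 = 0.44 / (0.017 + 0.007 + 0.034) = 0.44 / 0.058 = 7.5862
k* = 7.5862^(1/0.5) ≈ 57.5504
y* = (k*)^α = 57.5504^0.5 ≈ 7.5862
c* = (1 − s)·y* = (1 − 0.44) × 7.5862 ≈ 4.2483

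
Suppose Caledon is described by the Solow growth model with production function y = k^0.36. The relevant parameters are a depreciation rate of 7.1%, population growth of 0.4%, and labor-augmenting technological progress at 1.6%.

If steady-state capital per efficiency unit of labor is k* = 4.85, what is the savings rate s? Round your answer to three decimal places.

At the steady state, Δk = 0, so s·k^α = (n + g + δ)·k.
So s / (n + g + δ) = (k*)^(1−α) = 4.85^0.64 = 2.7471.
Therefore s = 2.7471 × (n + g + δ) = 2.7471 × 0.091 = 0.2500.

s ≈ 0.250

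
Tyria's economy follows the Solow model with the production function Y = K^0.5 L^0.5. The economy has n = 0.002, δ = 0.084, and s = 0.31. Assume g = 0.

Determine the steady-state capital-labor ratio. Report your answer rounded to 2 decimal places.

In steady state, investment equals break-even investment: s·k^α = (n + δ)·k.
Rearranging, k^(1−α) = s / (n + δ).
k^0.5 = 0.31 / (0.002 + 0.084) = 0.31 / 0.086 = 3.6047
k* = 3.6047^(1/0.5) ≈ 12.9939

k* = 12.99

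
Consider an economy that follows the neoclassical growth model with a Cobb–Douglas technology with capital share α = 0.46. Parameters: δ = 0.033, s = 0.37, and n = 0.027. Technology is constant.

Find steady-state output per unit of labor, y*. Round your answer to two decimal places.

y* = 4.71

In steady state, investment equals break-even investment: s·k^α = (n + δ)·k.
Rearranging, k^(1−α) = s / (n + δ).
k^0.54 = 0.37 / (0.027 + 0.033) = 0.37 / 0.060 = 6.1667
k* = 6.1667^(1/0.54) ≈ 29.0443
y* = (k*)^α = 29.0443^0.46 ≈ 4.7099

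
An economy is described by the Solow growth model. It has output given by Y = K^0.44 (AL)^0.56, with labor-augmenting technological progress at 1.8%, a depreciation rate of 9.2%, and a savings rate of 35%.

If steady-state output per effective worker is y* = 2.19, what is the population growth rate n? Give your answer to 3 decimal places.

n ≈ 0.019

In steady state, investment equals break-even investment: s·k^α = (n + g + δ)·k.
Since y* = [s/(n + g + δ)]^(α/(1−α)), we have s/(n + g + δ) = (y*)^((1−α)/α) = 2.19^1.2727 = 2.7120.
Therefore n + g + δ = s / 2.7120 = 0.35 / 2.7120 = 0.1291, so n = 0.1291 − 0.110 = 0.0191.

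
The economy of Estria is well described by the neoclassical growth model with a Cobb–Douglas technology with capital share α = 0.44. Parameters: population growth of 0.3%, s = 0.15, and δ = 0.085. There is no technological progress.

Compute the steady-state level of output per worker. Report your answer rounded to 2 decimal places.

In steady state, investment equals break-even investment: s·k^α = (n + δ)·k.
Dividing both sides by k: k^(1−α) = s / (n + δ).
k^0.56 = 0.15 / (0.003 + 0.085) = 0.15 / 0.088 = 1.7045
k* = 1.7045^(1/0.56) ≈ 2.5916
y* = (k*)^α = 2.5916^0.44 ≈ 1.5204

y* = 1.52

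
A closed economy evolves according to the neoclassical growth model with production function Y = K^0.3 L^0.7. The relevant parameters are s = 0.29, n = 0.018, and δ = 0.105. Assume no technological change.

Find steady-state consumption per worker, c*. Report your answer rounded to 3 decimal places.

c* = 1.025

In steady state, investment equals break-even investment: s·k^α = (n + δ)·k.
Dividing both sides by k: k^(1−α) = s / (n + δ).
k^0.7 = 0.29 / (0.018 + 0.105) = 0.29 / 0.123 = 2.3577
k* = 2.3577^(1/0.7) ≈ 3.4051
y* = (k*)^α = 3.4051^0.3 ≈ 1.4442
c* = (1 − s)·y* = (1 − 0.29) × 1.4442 ≈ 1.0254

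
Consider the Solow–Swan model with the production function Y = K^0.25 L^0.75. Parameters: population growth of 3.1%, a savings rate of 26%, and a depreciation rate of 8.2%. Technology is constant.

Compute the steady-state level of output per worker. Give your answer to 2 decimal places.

In steady state, investment equals break-even investment: s·k^α = (n + δ)·k.
Rearranging, k^(1−α) = s / (n + δ).
k^0.75 = 0.26 / (0.031 + 0.082) = 0.26 / 0.113 = 2.3009
k* = 2.3009^(1/0.75) ≈ 3.0376
y* = (k*)^α = 3.0376^0.25 ≈ 1.3202

y* ≈ 1.32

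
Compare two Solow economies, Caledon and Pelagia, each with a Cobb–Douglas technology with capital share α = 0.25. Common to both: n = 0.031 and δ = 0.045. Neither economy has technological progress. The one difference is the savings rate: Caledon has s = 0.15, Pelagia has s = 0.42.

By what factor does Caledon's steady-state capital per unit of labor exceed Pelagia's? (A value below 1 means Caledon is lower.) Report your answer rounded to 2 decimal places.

Steady-state k* = [s/(n + δ)]^(1/(1−α)), so the ratio is [ (s_C/(n + δ)_C) / (s_P/(n + δ)_P) ]^1.3333.
s_C/(n + δ)_C = 0.15/0.076 = 1.9737; s_P/(n + δ)_P = 0.42/0.076 = 5.5263.
Ratio = (1.9737/5.5263)^1.3333 = 0.3571^1.3333 ≈ 0.2534

ratio ≈ 0.25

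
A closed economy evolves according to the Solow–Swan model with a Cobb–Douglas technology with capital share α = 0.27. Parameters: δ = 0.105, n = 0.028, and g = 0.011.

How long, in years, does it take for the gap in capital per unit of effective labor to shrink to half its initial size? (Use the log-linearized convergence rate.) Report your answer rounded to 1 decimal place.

about 6.6 years

Near the steady state the convergence rate is λ = (1 − α)(n + g + δ).
λ = (1 − 0.27) × 0.144 = 0.73 × 0.144 = 0.10512
Half-life = ln 2 / λ = 0.6931 / 0.10512 ≈ 6.59 years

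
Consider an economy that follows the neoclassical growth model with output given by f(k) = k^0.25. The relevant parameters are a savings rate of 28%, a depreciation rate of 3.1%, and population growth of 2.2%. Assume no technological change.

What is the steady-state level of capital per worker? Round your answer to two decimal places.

k* = 9.20

Steady state requires s·f(k) = (n + δ)·k, i.e. s·k^α = (n + δ)·k.
Rearranging, k^(1−α) = s / (n + δ).
k^0.75 = 0.28 / (0.022 + 0.031) = 0.28 / 0.053 = 5.2830
k* = 5.2830^(1/0.75) ≈ 9.2011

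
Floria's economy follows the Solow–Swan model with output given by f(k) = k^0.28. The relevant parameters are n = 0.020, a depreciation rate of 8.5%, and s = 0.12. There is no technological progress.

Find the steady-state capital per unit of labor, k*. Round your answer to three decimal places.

k* = 1.204

In steady state, investment equals break-even investment: s·k^α = (n + δ)·k.
Rearranging, k^(1−α) = s / (n + δ).
k^0.72 = 0.12 / (0.020 + 0.085) = 0.12 / 0.105 = 1.1429
k* = 1.1429^(1/0.72) ≈ 1.2038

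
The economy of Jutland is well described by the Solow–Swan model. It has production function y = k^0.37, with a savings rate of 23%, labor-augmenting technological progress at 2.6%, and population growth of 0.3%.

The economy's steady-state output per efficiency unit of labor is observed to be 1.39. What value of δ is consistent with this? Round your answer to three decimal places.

At the steady state, Δk = 0, so s·k^α = (n + g + δ)·k.
Since y* = [s/(n + g + δ)]^(α/(1−α)), we have s/(n + g + δ) = (y*)^((1−α)/α) = 1.39^1.7027 = 1.7519.
Therefore n + g + δ = s / 1.7519 = 0.23 / 1.7519 = 0.1313, so δ = 0.1313 − 0.029 = 0.1023.

δ ≈ 0.102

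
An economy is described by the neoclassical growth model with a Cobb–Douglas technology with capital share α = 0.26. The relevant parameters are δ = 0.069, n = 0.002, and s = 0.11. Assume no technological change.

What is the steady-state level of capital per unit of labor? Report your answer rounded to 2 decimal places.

In steady state, investment equals break-even investment: s·k^α = (n + δ)·k.
Dividing both sides by k: k^(1−α) = s / (n + δ).
k^0.74 = 0.11 / (0.002 + 0.069) = 0.11 / 0.071 = 1.5493
k* = 1.5493^(1/0.74) ≈ 1.8069

k* = 1.81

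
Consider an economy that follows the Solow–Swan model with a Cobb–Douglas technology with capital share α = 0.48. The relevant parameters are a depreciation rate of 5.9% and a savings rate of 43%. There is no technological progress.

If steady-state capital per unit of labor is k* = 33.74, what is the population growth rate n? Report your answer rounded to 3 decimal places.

n ≈ 0.010

At the steady state, Δk = 0, so s·k^α = (n + δ)·k.
So s / (n + δ) = (k*)^(1−α) = 33.74^0.52 = 6.2321.
Therefore n + δ = s / 6.2321 = 0.43 / 6.2321 = 0.0690, so n = 0.0690 − 0.059 = 0.0100.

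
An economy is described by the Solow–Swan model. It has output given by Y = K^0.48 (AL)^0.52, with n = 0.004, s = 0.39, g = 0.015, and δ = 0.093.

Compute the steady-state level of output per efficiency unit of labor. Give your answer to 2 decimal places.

y* = 3.16

In steady state, investment equals break-even investment: s·k^α = (n + g + δ)·k.
Rearranging, k^(1−α) = s / (n + g + δ).
k^0.52 = 0.39 / (0.004 + 0.015 + 0.093) = 0.39 / 0.112 = 3.4821
k* = 3.4821^(1/0.52) ≈ 11.0155
y* = (k*)^α = 11.0155^0.48 ≈ 3.1635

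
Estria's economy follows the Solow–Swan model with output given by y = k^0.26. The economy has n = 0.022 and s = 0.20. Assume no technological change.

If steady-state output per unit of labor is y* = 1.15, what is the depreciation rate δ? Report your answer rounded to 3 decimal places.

δ ≈ 0.112

At the steady state, Δk = 0, so s·k^α = (n + δ)·k.
Since y* = [s/(n + δ)]^(α/(1−α)), we have s/(n + δ) = (y*)^((1−α)/α) = 1.15^2.8462 = 1.4885.
Therefore n + δ = s / 1.4885 = 0.20 / 1.4885 = 0.1344, so δ = 0.1344 − 0.022 = 0.1124.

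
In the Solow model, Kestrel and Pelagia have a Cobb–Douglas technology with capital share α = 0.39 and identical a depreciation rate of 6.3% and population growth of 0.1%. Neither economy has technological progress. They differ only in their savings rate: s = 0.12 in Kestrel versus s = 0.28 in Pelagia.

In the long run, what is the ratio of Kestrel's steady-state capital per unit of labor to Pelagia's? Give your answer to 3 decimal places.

ratio ≈ 0.249

Steady-state k* = [s/(n + δ)]^(1/(1−α)), so the ratio is [ (s_K/(n + δ)_K) / (s_P/(n + δ)_P) ]^1.6393.
s_K/(n + δ)_K = 0.12/0.064 = 1.8750; s_P/(n + δ)_P = 0.28/0.064 = 4.3750.
Ratio = (1.8750/4.3750)^1.6393 = 0.4286^1.6393 ≈ 0.2494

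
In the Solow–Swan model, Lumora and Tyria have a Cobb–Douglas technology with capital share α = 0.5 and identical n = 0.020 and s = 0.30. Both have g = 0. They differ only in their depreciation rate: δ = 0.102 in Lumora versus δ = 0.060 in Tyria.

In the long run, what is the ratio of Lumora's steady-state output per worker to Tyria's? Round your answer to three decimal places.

Steady-state y* = [s/(n + δ)]^(α/(1−α)), so the ratio is [ (s_L/(n + δ)_L) / (s_T/(n + δ)_T) ]^1.
s_L/(n + δ)_L = 0.30/0.122 = 2.4590; s_T/(n + δ)_T = 0.30/0.080 = 3.7500.
Ratio = (2.4590/3.7500)^1 = 0.6557^1 ≈ 0.6557

ratio ≈ 0.656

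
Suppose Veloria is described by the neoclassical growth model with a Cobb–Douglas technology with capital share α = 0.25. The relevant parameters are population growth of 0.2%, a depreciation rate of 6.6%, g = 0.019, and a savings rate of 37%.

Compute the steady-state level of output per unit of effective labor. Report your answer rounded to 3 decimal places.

y* = 1.620

Steady state requires s·f(k) = (n + g + δ)·k, i.e. s·k^α = (n + g + δ)·k.
Rearranging, k^(1−α) = s / (n + g + δ).
k^0.75 = 0.37 / (0.002 + 0.019 + 0.066) = 0.37 / 0.087 = 4.2529
k* = 4.2529^(1/0.75) ≈ 6.8904
y* = (k*)^α = 6.8904^0.25 ≈ 1.6202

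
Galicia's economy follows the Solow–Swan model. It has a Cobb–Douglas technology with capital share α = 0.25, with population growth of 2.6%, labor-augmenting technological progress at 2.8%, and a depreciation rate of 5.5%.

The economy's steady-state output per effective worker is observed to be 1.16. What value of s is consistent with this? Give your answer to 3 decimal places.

s ≈ 0.170

In steady state, investment equals break-even investment: s·k^α = (n + g + δ)·k.
Since y* = [s/(n + g + δ)]^(α/(1−α)), we have s/(n + g + δ) = (y*)^((1−α)/α) = 1.16^3 = 1.5609.
Therefore s = 1.5609 × (n + g + δ) = 1.5609 × 0.109 = 0.1701.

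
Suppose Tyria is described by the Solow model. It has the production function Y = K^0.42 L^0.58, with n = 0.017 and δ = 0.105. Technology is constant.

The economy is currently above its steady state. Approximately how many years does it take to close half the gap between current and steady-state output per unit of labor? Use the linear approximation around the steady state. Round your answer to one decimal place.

about 9.8 years

Near the steady state the convergence rate is λ = (1 − α)(n + δ).
λ = (1 − 0.42) × 0.122 = 0.58 × 0.122 = 0.07076
Half-life = ln 2 / λ = 0.6931 / 0.07076 ≈ 9.80 years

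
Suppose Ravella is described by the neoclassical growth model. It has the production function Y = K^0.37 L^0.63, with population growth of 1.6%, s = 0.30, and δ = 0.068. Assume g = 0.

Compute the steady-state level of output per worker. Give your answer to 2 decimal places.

y* ≈ 2.11

At the steady state, Δk = 0, so s·k^α = (n + δ)·k.
Rearranging, k^(1−α) = s / (n + δ).
k^0.63 = 0.30 / (0.016 + 0.068) = 0.30 / 0.084 = 3.5714
k* = 3.5714^(1/0.63) ≈ 7.5426
y* = (k*)^α = 7.5426^0.37 ≈ 2.1119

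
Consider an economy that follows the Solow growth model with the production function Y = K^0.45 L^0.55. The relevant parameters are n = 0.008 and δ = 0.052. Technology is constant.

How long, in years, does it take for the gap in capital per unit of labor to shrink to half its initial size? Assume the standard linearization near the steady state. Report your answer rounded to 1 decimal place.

Near the steady state the convergence rate is λ = (1 − α)(n + δ).
λ = (1 − 0.45) × 0.060 = 0.55 × 0.060 = 0.0330
Half-life = ln 2 / λ = 0.6931 / 0.0330 ≈ 21.00 years

half-life ≈ 21.0 years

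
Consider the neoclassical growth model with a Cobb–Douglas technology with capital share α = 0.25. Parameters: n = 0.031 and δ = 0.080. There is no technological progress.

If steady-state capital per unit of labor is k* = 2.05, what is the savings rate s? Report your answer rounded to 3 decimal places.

s ≈ 0.190

In steady state, investment equals break-even investment: s·k^α = (n + δ)·k.
So s / (n + δ) = (k*)^(1−α) = 2.05^0.75 = 1.7132.
Therefore s = 1.7132 × (n + δ) = 1.7132 × 0.111 = 0.1902.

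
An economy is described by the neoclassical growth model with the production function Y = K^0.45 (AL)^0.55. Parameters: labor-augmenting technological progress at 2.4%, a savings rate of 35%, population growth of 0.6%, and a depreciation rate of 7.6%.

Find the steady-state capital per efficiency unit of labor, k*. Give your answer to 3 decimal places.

In steady state, investment equals break-even investment: s·k^α = (n + g + δ)·k.
Dividing both sides by k: k^(1−α) = s / (n + g + δ).
k^0.55 = 0.35 / (0.006 + 0.024 + 0.076) = 0.35 / 0.106 = 3.3019
k* = 3.3019^(1/0.55) ≈ 8.7742

k* = 8.774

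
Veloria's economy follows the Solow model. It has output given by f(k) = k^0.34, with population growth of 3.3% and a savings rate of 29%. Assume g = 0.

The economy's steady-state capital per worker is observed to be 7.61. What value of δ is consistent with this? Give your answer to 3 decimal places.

δ ≈ 0.043

At the steady state, Δk = 0, so s·k^α = (n + δ)·k.
So s / (n + δ) = (k*)^(1−α) = 7.61^0.66 = 3.8169.
Therefore n + δ = s / 3.8169 = 0.29 / 3.8169 = 0.0760, so δ = 0.0760 − 0.033 = 0.0430.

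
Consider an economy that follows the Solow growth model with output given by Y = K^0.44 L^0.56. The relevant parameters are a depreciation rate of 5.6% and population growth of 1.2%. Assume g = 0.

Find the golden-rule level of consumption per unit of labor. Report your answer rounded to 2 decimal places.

At the golden rule, f'(k) = n + δ, so α·k^(α−1) = n + δ and k_gold = (α/(n + δ))^(1/(1−α)).
k_gold = (0.44/0.068)^(1/0.56) = 6.4706^1.7857 ≈ 28.0610
c_gold = f(k_gold) − (n + δ)·k_gold = 4.3368 − 0.068×28.0610 ≈ 2.4287

c_gold ≈ 2.43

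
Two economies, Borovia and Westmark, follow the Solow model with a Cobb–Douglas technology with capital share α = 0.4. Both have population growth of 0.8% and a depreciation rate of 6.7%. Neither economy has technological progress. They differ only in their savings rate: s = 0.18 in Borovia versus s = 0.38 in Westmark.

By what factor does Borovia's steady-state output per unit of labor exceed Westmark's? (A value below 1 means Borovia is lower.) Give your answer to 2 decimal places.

Steady-state y* = [s/(n + δ)]^(α/(1−α)), so the ratio is [ (s_B/(n + δ)_B) / (s_W/(n + δ)_W) ]^0.6667.
s_B/(n + δ)_B = 0.18/0.075 = 2.4000; s_W/(n + δ)_W = 0.38/0.075 = 5.0667.
Ratio = (2.4000/5.0667)^0.6667 = 0.4737^0.6667 ≈ 0.6077

ratio ≈ 0.61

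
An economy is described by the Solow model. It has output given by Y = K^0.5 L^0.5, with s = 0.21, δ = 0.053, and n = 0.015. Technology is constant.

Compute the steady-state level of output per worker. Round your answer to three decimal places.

y* = 3.088

Steady state requires s·f(k) = (n + δ)·k, i.e. s·k^α = (n + δ)·k.
Rearranging, k^(1−α) = s / (n + δ).
k^0.5 = 0.21 / (0.015 + 0.053) = 0.21 / 0.068 = 3.0882
k* = 3.0882^(1/0.5) ≈ 9.5370
y* = (k*)^α = 9.5370^0.5 ≈ 3.0882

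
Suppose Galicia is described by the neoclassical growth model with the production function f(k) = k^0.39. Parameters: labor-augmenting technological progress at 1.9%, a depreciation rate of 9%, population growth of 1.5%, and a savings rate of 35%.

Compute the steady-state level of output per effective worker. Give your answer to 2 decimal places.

At the steady state, Δk = 0, so s·k^α = (n + g + δ)·k.
Dividing both sides by k: k^(1−α) = s / (n + g + δ).
k^0.61 = 0.35 / (0.015 + 0.019 + 0.090) = 0.35 / 0.124 = 2.8226
k* = 2.8226^(1/0.61) ≈ 5.4799
y* = (k*)^α = 5.4799^0.39 ≈ 1.9414

y* ≈ 1.94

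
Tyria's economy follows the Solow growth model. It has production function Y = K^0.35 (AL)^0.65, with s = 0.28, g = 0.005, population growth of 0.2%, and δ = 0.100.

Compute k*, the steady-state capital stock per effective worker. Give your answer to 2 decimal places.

k* ≈ 4.39

In steady state, investment equals break-even investment: s·k^α = (n + g + δ)·k.
Rearranging, k^(1−α) = s / (n + g + δ).
k^0.65 = 0.28 / (0.002 + 0.005 + 0.100) = 0.28 / 0.107 = 2.6168
k* = 2.6168^(1/0.65) ≈ 4.3926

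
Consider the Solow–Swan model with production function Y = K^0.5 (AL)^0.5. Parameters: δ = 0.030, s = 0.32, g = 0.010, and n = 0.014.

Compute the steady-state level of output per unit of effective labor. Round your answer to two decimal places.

y* ≈ 5.93

Steady state requires s·f(k) = (n + g + δ)·k, i.e. s·k^α = (n + g + δ)·k.
Dividing both sides by k: k^(1−α) = s / (n + g + δ).
k^0.5 = 0.32 / (0.014 + 0.010 + 0.030) = 0.32 / 0.054 = 5.9259
k* = 5.9259^(1/0.5) ≈ 35.1163
y* = (k*)^α = 35.1163^0.5 ≈ 5.9259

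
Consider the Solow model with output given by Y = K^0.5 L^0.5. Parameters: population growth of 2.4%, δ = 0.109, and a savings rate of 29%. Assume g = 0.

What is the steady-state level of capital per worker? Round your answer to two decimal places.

k* = 4.75

Steady state requires s·f(k) = (n + δ)·k, i.e. s·k^α = (n + δ)·k.
Dividing both sides by k: k^(1−α) = s / (n + δ).
k^0.5 = 0.29 / (0.024 + 0.109) = 0.29 / 0.133 = 2.1805
k* = 2.1805^(1/0.5) ≈ 4.7546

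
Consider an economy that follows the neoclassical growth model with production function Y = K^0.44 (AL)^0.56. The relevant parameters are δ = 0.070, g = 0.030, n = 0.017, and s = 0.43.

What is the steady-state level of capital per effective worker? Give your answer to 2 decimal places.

At the steady state, Δk = 0, so s·k^α = (n + g + δ)·k.
Dividing both sides by k: k^(1−α) = s / (n + g + δ).
k^0.56 = 0.43 / (0.017 + 0.030 + 0.070) = 0.43 / 0.117 = 3.6752
k* = 3.6752^(1/0.56) ≈ 10.2195

k* = 10.22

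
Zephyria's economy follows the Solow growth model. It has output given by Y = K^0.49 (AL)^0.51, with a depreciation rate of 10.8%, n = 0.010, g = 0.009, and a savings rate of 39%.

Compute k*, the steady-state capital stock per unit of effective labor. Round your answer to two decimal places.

k* = 9.02

In steady state, investment equals break-even investment: s·k^α = (n + g + δ)·k.
Dividing both sides by k: k^(1−α) = s / (n + g + δ).
k^0.51 = 0.39 / (0.010 + 0.009 + 0.108) = 0.39 / 0.127 = 3.0709
k* = 3.0709^(1/0.51) ≈ 9.0245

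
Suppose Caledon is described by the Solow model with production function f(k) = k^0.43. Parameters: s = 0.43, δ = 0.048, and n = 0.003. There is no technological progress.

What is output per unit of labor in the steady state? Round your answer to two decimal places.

In steady state, investment equals break-even investment: s·k^α = (n + δ)·k.
Dividing both sides by k: k^(1−α) = s / (n + δ).
k^0.57 = 0.43 / (0.003 + 0.048) = 0.43 / 0.051 = 8.4314
k* = 8.4314^(1/0.57) ≈ 42.1100
y* = (k*)^α = 42.1100^0.43 ≈ 4.9944

y* = 4.99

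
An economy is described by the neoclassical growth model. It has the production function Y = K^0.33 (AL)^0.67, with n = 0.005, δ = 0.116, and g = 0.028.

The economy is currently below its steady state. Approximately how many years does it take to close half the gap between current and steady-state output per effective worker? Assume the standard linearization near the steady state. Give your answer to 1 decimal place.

about 6.9 years

Near the steady state the convergence rate is λ = (1 − α)(n + g + δ).
λ = (1 − 0.33) × 0.149 = 0.67 × 0.149 = 0.09983
Half-life = ln 2 / λ = 0.6931 / 0.09983 ≈ 6.94 years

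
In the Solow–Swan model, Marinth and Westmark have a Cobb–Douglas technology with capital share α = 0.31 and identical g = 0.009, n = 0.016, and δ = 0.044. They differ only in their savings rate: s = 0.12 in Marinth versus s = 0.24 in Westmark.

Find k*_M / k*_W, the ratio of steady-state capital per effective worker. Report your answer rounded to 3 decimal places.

ratio ≈ 0.366

Steady-state k* = [s/(n + g + δ)]^(1/(1−α)), so the ratio is [ (s_M/(n + g + δ)_M) / (s_W/(n + g + δ)_W) ]^1.4493.
s_M/(n + g + δ)_M = 0.12/0.069 = 1.7391; s_W/(n + g + δ)_W = 0.24/0.069 = 3.4783.
Ratio = (1.7391/3.4783)^1.4493 = 0.5000^1.4493 ≈ 0.3662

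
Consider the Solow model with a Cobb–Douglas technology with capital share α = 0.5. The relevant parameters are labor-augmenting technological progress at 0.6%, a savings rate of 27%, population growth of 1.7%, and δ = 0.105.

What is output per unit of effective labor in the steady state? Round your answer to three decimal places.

y* ≈ 2.109

At the steady state, Δk = 0, so s·k^α = (n + g + δ)·k.
Rearranging, k^(1−α) = s / (n + g + δ).
k^0.5 = 0.27 / (0.017 + 0.006 + 0.105) = 0.27 / 0.128 = 2.1094
k* = 2.1094^(1/0.5) ≈ 4.4496
y* = (k*)^α = 4.4496^0.5 ≈ 2.1094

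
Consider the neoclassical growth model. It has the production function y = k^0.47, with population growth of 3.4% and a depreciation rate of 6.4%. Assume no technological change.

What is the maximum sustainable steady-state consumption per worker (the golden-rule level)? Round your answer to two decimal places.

c_gold ≈ 2.13

At the golden rule, f'(k) = n + δ, so α·k^(α−1) = n + δ and k_gold = (α/(n + δ))^(1/(1−α)).
k_gold = (0.47/0.098)^(1/0.53) = 4.7959^1.8868 ≈ 19.2604
c_gold = f(k_gold) − (n + δ)·k_gold = 4.0160 − 0.098×19.2604 ≈ 2.1285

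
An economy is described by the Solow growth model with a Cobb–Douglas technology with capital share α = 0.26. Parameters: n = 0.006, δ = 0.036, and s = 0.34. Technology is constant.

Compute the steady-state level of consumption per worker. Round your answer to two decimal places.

c* ≈ 1.38

At the steady state, Δk = 0, so s·k^α = (n + δ)·k.
Rearranging, k^(1−α) = s / (n + δ).
k^0.74 = 0.34 / (0.006 + 0.036) = 0.34 / 0.042 = 8.0952
k* = 8.0952^(1/0.74) ≈ 16.8785
y* = (k*)^α = 16.8785^0.26 ≈ 2.0850
c* = (1 − s)·y* = (1 − 0.34) × 2.0850 ≈ 1.3761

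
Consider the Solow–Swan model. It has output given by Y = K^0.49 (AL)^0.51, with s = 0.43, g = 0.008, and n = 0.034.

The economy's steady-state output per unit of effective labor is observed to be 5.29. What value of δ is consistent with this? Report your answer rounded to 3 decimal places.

At the steady state, Δk = 0, so s·k^α = (n + g + δ)·k.
Since y* = [s/(n + g + δ)]^(α/(1−α)), we have s/(n + g + δ) = (y*)^((1−α)/α) = 5.29^1.0408 = 5.6620.
Therefore n + g + δ = s / 5.6620 = 0.43 / 5.6620 = 0.0759, so δ = 0.0759 − 0.042 = 0.0339.

δ ≈ 0.034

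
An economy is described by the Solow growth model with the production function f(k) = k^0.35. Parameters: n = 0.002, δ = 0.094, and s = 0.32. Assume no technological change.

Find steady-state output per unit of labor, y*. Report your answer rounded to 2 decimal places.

In steady state, investment equals break-even investment: s·k^α = (n + δ)·k.
Dividing both sides by k: k^(1−α) = s / (n + δ).
k^0.65 = 0.32 / (0.002 + 0.094) = 0.32 / 0.096 = 3.3333
k* = 3.3333^(1/0.65) ≈ 6.3741
y* = (k*)^α = 6.3741^0.35 ≈ 1.9123

y* ≈ 1.91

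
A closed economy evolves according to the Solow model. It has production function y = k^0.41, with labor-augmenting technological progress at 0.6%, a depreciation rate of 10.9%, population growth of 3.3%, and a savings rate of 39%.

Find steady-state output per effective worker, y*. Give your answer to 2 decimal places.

y* ≈ 1.96

At the steady state, Δk = 0, so s·k^α = (n + g + δ)·k.
Rearranging, k^(1−α) = s / (n + g + δ).
k^0.59 = 0.39 / (0.033 + 0.006 + 0.109) = 0.39 / 0.148 = 2.6351
k* = 2.6351^(1/0.59) ≈ 5.1667
y* = (k*)^α = 5.1667^0.41 ≈ 1.9607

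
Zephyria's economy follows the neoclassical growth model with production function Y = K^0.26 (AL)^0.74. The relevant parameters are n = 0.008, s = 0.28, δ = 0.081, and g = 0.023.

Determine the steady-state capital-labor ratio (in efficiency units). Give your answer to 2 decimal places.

k* = 3.45

Steady state requires s·f(k) = (n + g + δ)·k, i.e. s·k^α = (n + g + δ)·k.
Dividing both sides by k: k^(1−α) = s / (n + g + δ).
k^0.74 = 0.28 / (0.008 + 0.023 + 0.081) = 0.28 / 0.112 = 2.5000
k* = 2.5000^(1/0.74) ≈ 3.4495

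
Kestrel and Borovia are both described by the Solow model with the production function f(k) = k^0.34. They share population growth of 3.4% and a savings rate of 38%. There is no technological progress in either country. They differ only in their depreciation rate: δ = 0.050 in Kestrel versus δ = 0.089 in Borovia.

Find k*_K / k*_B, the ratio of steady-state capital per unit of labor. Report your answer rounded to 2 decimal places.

Steady-state k* = [s/(n + δ)]^(1/(1−α)), so the ratio is [ (s_K/(n + δ)_K) / (s_B/(n + δ)_B) ]^1.5152.
s_K/(n + δ)_K = 0.38/0.084 = 4.5238; s_B/(n + δ)_B = 0.38/0.123 = 3.0894.
Ratio = (4.5238/3.0894)^1.5152 = 1.4643^1.5152 ≈ 1.7822

k*_K / k*_B ≈ 1.78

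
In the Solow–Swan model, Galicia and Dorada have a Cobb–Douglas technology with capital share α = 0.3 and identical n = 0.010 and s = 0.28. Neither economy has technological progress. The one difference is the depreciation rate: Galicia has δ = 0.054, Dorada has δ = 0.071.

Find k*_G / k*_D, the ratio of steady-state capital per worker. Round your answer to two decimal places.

Steady-state k* = [s/(n + δ)]^(1/(1−α)), so the ratio is [ (s_G/(n + δ)_G) / (s_D/(n + δ)_D) ]^1.4286.
s_G/(n + δ)_G = 0.28/0.064 = 4.3750; s_D/(n + δ)_D = 0.28/0.081 = 3.4568.
Ratio = (4.3750/3.4568)^1.4286 = 1.2656^1.4286 ≈ 1.4000

ratio ≈ 1.40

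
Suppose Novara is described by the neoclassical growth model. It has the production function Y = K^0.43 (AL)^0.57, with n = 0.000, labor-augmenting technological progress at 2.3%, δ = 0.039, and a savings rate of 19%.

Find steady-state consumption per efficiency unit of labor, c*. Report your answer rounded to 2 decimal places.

c* ≈ 1.89

At the steady state, Δk = 0, so s·k^α = (n + g + δ)·k.
Rearranging, k^(1−α) = s / (n + g + δ).
k^0.57 = 0.19 / (0.000 + 0.023 + 0.039) = 0.19 / 0.062 = 3.0645
k* = 3.0645^(1/0.57) ≈ 7.1328
y* = (k*)^α = 7.1328^0.43 ≈ 2.3276
c* = (1 − s)·y* = (1 − 0.19) × 2.3276 ≈ 1.8854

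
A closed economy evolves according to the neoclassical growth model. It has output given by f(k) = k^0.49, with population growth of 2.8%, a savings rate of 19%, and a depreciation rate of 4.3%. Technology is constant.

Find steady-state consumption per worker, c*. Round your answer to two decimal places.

In steady state, investment equals break-even investment: s·k^α = (n + δ)·k.
Rearranging, k^(1−α) = s / (n + δ).
k^0.51 = 0.19 / (0.028 + 0.043) = 0.19 / 0.071 = 2.6761
k* = 2.6761^(1/0.51) ≈ 6.8903
y* = (k*)^α = 6.8903^0.49 ≈ 2.5748
c* = (1 − s)·y* = (1 − 0.19) × 2.5748 ≈ 2.0856

c* ≈ 2.09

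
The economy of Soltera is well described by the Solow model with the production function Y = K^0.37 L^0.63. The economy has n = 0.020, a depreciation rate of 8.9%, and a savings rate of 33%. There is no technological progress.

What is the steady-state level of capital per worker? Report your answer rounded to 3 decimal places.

k* = 5.803

At the steady state, Δk = 0, so s·k^α = (n + δ)·k.
Rearranging, k^(1−α) = s / (n + δ).
k^0.63 = 0.33 / (0.020 + 0.089) = 0.33 / 0.109 = 3.0275
k* = 3.0275^(1/0.63) ≈ 5.8026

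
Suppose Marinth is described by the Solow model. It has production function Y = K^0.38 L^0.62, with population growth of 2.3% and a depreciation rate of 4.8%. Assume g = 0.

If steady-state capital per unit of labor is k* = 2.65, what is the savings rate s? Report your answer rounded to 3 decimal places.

In steady state, investment equals break-even investment: s·k^α = (n + δ)·k.
So s / (n + δ) = (k*)^(1−α) = 2.65^0.62 = 1.8298.
Therefore s = 1.8298 × (n + δ) = 1.8298 × 0.071 = 0.1299.

s ≈ 0.130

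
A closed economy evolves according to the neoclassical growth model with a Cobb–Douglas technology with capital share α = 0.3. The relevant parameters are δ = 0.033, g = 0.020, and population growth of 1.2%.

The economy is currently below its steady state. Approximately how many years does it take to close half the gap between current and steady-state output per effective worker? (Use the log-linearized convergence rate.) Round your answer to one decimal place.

Near the steady state the convergence rate is λ = (1 − α)(n + g + δ).
λ = (1 − 0.3) × 0.065 = 0.7 × 0.065 = 0.0455
Half-life = ln 2 / λ = 0.6931 / 0.0455 ≈ 15.23 years

t_½ ≈ 15.2 years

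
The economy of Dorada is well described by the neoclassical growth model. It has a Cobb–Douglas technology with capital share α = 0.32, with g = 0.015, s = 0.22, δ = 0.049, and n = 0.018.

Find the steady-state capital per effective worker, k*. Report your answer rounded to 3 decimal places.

k* ≈ 4.269

In steady state, investment equals break-even investment: s·k^α = (n + g + δ)·k.
Rearranging, k^(1−α) = s / (n + g + δ).
k^0.68 = 0.22 / (0.018 + 0.015 + 0.049) = 0.22 / 0.082 = 2.6829
k* = 2.6829^(1/0.68) ≈ 4.2687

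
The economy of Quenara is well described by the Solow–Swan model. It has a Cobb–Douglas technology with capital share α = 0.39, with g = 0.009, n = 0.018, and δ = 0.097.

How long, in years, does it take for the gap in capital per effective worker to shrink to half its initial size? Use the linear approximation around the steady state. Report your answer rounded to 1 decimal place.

half-life ≈ 9.2 years

Near the steady state the convergence rate is λ = (1 − α)(n + g + δ).
λ = (1 − 0.39) × 0.124 = 0.61 × 0.124 = 0.07564
Half-life = ln 2 / λ = 0.6931 / 0.07564 ≈ 9.16 years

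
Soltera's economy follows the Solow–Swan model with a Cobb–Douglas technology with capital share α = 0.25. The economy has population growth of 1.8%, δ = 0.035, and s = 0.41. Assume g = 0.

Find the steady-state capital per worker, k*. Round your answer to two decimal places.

k* ≈ 15.30

At the steady state, Δk = 0, so s·k^α = (n + δ)·k.
Dividing both sides by k: k^(1−α) = s / (n + δ).
k^0.75 = 0.41 / (0.018 + 0.035) = 0.41 / 0.053 = 7.7358
k* = 7.7358^(1/0.75) ≈ 15.2994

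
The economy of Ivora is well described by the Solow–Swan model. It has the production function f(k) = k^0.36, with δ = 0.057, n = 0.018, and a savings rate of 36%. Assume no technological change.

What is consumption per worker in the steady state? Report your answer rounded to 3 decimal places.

At the steady state, Δk = 0, so s·k^α = (n + δ)·k.
Rearranging, k^(1−α) = s / (n + δ).
k^0.64 = 0.36 / (0.018 + 0.057) = 0.36 / 0.075 = 4.8000
k* = 4.8000^(1/0.64) ≈ 11.5995
y* = (k*)^α = 11.5995^0.36 ≈ 2.4166
c* = (1 − s)·y* = (1 − 0.36) × 2.4166 ≈ 1.5466

c* ≈ 1.547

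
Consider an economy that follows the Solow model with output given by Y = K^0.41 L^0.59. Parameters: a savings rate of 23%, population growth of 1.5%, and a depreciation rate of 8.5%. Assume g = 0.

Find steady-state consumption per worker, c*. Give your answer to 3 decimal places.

Steady state requires s·f(k) = (n + δ)·k, i.e. s·k^α = (n + δ)·k.
Dividing both sides by k: k^(1−α) = s / (n + δ).
k^0.59 = 0.23 / (0.015 + 0.085) = 0.23 / 0.100 = 2.3000
k* = 2.3000^(1/0.59) ≈ 4.1030
y* = (k*)^α = 4.1030^0.41 ≈ 1.7839
c* = (1 − s)·y* = (1 − 0.23) × 1.7839 ≈ 1.3736

c* ≈ 1.374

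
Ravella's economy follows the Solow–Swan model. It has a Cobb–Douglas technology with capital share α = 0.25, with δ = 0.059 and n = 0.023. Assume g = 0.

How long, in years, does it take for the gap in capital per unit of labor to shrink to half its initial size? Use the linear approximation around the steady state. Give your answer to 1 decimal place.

Near the steady state the convergence rate is λ = (1 − α)(n + δ).
λ = (1 − 0.25) × 0.082 = 0.75 × 0.082 = 0.0615
Half-life = ln 2 / λ = 0.6931 / 0.0615 ≈ 11.27 years

half-life ≈ 11.3 years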